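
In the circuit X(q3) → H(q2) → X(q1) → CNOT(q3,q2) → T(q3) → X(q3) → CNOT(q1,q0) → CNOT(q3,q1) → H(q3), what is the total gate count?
9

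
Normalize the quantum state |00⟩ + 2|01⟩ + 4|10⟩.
0.2182|00⟩ + 0.4364|01⟩ + 0.8729|10⟩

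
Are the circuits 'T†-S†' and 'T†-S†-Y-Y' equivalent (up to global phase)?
Yes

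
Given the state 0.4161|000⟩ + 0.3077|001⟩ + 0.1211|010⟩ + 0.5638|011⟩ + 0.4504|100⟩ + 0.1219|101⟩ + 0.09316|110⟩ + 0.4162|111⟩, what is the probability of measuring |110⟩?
0.008679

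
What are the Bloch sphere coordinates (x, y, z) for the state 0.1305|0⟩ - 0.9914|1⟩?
(-0.2588, 0, -0.9658)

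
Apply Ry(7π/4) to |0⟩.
-0.9239|0⟩ + 0.3827|1⟩

Ry(7π/4) = [[cos(θ/2), −sin(θ/2)], [sin(θ/2), cos(θ/2)]]; θ = 7π/4, cos(θ/2) ≈ -0.92388, sin(θ/2) ≈ 0.382683.
With a = amp(|0⟩) = 1 and b = amp(|1⟩) = 0:
new amp(|0⟩) = (-0.92388)·a + (-0.382683)·b = -0.9239
new amp(|1⟩) = (0.382683)·a + (-0.92388)·b = 0.3827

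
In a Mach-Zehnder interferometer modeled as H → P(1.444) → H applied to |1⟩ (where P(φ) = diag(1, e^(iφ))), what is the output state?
(0.4368 - 0.496i)|0⟩ + (0.5632 + 0.496i)|1⟩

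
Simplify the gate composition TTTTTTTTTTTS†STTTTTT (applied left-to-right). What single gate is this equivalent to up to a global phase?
T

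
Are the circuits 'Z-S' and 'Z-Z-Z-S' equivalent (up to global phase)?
Yes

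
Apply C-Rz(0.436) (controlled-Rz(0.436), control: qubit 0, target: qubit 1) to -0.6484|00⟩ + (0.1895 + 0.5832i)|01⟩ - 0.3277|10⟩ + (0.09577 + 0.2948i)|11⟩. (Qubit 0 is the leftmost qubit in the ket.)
-0.6484|00⟩ + (0.1895 + 0.5832i)|01⟩ + (-0.3199 + 0.07087i)|10⟩ + (0.02974 + 0.3085i)|11⟩

C-Rz(0.436) leaves the control-|0⟩ kets |00⟩, |01⟩ unchanged and applies Rz(0.436) to qubit 1 on the control-|1⟩ pair (|10⟩, |11⟩).
Rz(0.436) = [[e^(−iθ/2), 0], [0, e^(iθ/2)]] with e^(±iθ/2) = cos(θ/2) ± i·sin(θ/2); θ = 0.436, cos(θ/2) ≈ 0.976332, sin(θ/2) ≈ 0.216277.
With a = amp(|10⟩) = -0.3277 and b = amp(|11⟩) = (0.09577 + 0.2948i):
new amp(|10⟩) = (0.976332 - 0.216277i)·a = (-0.3199 + 0.07087i)
new amp(|11⟩) = (0.976332 + 0.216277i)·b = (0.02974 + 0.3085i)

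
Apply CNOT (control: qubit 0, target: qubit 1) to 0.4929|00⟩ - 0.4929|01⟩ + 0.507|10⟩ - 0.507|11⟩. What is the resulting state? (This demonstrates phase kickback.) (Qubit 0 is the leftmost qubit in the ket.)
0.4929|00⟩ - 0.4929|01⟩ - 0.507|10⟩ + 0.507|11⟩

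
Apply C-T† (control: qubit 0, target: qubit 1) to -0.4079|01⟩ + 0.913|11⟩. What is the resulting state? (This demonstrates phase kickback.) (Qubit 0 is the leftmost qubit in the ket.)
-0.4079|01⟩ + (0.6456 - 0.6456i)|11⟩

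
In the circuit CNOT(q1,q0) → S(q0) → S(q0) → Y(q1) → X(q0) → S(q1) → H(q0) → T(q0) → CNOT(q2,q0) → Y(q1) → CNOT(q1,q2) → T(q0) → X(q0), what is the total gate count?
13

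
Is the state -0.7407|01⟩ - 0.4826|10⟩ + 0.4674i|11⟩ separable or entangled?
Entangled

Writing the state as a|00⟩ + b|01⟩ + c|10⟩ + d|11⟩, it is a product state iff ad − bc = 0.
Here (a, b, c, d) = (0, -0.7407, -0.4826, 0.4674i): ad − bc = (0)(0.4674i) − (-0.7407)(-0.4826) = -0.3575 ≠ 0, so the state is entangled.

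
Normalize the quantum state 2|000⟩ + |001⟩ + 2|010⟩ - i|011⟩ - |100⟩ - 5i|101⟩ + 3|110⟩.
0.2981|000⟩ + 0.1491|001⟩ + 0.2981|010⟩ - 0.1491i|011⟩ - 0.1491|100⟩ - 0.7454i|101⟩ + 1/√5|110⟩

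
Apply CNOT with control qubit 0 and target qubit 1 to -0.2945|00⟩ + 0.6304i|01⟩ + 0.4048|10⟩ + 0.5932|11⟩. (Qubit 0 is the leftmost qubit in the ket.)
-0.2945|00⟩ + 0.6304i|01⟩ + 0.5932|10⟩ + 0.4048|11⟩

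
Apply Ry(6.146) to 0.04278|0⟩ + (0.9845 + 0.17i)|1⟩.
(-0.1102 - 0.01165i)|0⟩ + (-0.9793 - 0.1696i)|1⟩

Ry(6.146) = [[cos(θ/2), −sin(θ/2)], [sin(θ/2), cos(θ/2)]]; θ = 6.146, cos(θ/2) ≈ -0.997648, sin(θ/2) ≈ 0.0685389.
With a = amp(|0⟩) = 0.04278 and b = amp(|1⟩) = (0.9845 + 0.17i):
new amp(|0⟩) = (-0.997648)·a + (-0.0685389)·b = (-0.1102 - 0.01165i)
new amp(|1⟩) = (0.0685389)·a + (-0.997648)·b = (-0.9793 - 0.1696i)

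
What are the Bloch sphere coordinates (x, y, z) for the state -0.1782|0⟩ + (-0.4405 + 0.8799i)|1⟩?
(0.157, -0.3136, -0.9365)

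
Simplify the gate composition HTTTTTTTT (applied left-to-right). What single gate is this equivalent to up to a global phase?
H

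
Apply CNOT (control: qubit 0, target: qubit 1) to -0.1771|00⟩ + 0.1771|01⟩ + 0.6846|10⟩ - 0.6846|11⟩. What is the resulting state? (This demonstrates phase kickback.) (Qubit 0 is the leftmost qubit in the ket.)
-0.1771|00⟩ + 0.1771|01⟩ - 0.6846|10⟩ + 0.6846|11⟩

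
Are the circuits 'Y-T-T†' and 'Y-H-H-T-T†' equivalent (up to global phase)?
Yes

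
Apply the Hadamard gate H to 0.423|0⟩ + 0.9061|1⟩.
0.9398|0⟩ - 0.3416|1⟩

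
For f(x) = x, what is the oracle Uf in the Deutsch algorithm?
CNOT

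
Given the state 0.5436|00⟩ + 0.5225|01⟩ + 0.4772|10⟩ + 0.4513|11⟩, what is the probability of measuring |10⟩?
0.2277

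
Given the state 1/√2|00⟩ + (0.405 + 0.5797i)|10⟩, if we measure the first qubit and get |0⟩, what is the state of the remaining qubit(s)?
|0⟩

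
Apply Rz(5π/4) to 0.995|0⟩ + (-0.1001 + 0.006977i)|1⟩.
(-0.3808 - 0.9193i)|0⟩ + (0.03186 - 0.09515i)|1⟩

Rz(5π/4) = [[e^(−iθ/2), 0], [0, e^(iθ/2)]] with e^(±iθ/2) = cos(θ/2) ± i·sin(θ/2); θ = 5π/4, cos(θ/2) ≈ -0.382683, sin(θ/2) ≈ 0.92388.
With a = amp(|0⟩) = 0.995 and b = amp(|1⟩) = (-0.1001 + 0.006977i):
new amp(|0⟩) = (-0.382683 - 0.92388i)·a = (-0.3808 - 0.9193i)
new amp(|1⟩) = (-0.382683 + 0.92388i)·b = (0.03186 - 0.09515i)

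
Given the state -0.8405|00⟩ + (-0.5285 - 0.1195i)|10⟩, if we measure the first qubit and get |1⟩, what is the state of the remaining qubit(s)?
(-0.9754 - 0.2205i)|0⟩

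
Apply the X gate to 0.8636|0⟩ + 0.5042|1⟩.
0.5042|0⟩ + 0.8636|1⟩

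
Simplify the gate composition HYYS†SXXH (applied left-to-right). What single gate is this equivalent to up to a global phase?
I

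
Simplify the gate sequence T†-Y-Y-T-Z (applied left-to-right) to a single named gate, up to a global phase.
Z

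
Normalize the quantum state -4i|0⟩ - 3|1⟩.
-0.8i|0⟩ - 0.6|1⟩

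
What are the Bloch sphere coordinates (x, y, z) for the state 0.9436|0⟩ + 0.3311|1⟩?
(0.6249, 0, 0.7808)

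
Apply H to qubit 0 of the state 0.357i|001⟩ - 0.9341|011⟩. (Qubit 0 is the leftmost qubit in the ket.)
0.2524i|001⟩ - 0.6605|011⟩ + 0.2524i|101⟩ - 0.6605|111⟩

H on qubit 0 mixes each pair of kets that differ only in qubit 0: amplitudes (a, b) of (|…0…⟩, |…1…⟩) become ((a + b)/√2, (a − b)/√2). Kets absent from the input have amplitude 0.
(|001⟩, |101⟩): (a, b) = (0.357i, 0) → (0.2524i, 0.2524i)
(|011⟩, |111⟩): (a, b) = (-0.9341, 0) → (-0.6605, -0.6605)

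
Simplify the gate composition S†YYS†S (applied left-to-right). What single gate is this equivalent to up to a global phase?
S†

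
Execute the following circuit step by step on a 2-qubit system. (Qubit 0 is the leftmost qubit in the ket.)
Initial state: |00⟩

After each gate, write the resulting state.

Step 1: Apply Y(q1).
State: i|01⟩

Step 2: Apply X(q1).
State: i|00⟩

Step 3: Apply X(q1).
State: i|01⟩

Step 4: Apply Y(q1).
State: |00⟩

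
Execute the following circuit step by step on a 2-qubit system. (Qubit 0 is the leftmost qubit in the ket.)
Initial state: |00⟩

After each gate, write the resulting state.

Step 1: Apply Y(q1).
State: i|01⟩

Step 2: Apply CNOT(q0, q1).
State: i|01⟩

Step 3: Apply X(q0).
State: i|11⟩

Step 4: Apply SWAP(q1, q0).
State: i|11⟩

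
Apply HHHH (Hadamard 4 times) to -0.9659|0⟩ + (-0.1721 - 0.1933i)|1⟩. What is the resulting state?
-0.9659|0⟩ + (-0.1721 - 0.1933i)|1⟩

H² = I, so an even number of Hadamards cancels: H^4 = I and the state is unchanged.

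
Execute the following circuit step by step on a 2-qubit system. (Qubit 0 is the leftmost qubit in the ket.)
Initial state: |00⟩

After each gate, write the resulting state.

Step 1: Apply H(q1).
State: 1/√2|00⟩ + 1/√2|01⟩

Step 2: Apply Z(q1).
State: 1/√2|00⟩ - 1/√2|01⟩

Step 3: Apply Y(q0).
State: (1/√2)i|10⟩ - (1/√2)i|11⟩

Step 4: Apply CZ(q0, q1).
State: (1/√2)i|10⟩ + (1/√2)i|11⟩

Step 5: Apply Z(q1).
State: (1/√2)i|10⟩ - (1/√2)i|11⟩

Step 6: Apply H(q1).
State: i|11⟩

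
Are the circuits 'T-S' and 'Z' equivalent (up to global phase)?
No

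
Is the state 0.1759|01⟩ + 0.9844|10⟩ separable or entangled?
Entangled

Writing the state as a|00⟩ + b|01⟩ + c|10⟩ + d|11⟩, it is a product state iff ad − bc = 0.
Here (a, b, c, d) = (0, 0.1759, 0.9844, 0): ad − bc = (0)(0) − (0.1759)(0.9844) = -0.1732 ≠ 0, so the state is entangled.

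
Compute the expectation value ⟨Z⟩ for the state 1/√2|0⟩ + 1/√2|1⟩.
0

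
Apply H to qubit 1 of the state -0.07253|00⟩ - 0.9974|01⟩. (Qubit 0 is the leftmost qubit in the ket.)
-0.7566|00⟩ + 0.654|01⟩

H on qubit 1 mixes each pair of kets that differ only in qubit 1: amplitudes (a, b) of (|…0…⟩, |…1…⟩) become ((a + b)/√2, (a − b)/√2). Kets absent from the input have amplitude 0.
(|00⟩, |01⟩): (a, b) = (-0.07253, -0.9974) → (-0.7566, 0.654)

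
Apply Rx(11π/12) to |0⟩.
0.1305|0⟩ - 0.9914i|1⟩

Rx(11π/12) = [[cos(θ/2), −i·sin(θ/2)], [−i·sin(θ/2), cos(θ/2)]]; θ = 11π/12, cos(θ/2) ≈ 0.130526, sin(θ/2) ≈ 0.991445.
With a = amp(|0⟩) = 1 and b = amp(|1⟩) = 0:
new amp(|0⟩) = (0.130526)·a + (-0.991445i)·b = 0.1305
new amp(|1⟩) = (-0.991445i)·a + (0.130526)·b = -0.9914i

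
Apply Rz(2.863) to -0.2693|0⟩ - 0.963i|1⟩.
(-0.03739 + 0.2667i)|0⟩ + (0.9537 - 0.1337i)|1⟩

Rz(2.863) = [[e^(−iθ/2), 0], [0, e^(iθ/2)]] with e^(±iθ/2) = cos(θ/2) ± i·sin(θ/2); θ = 2.863, cos(θ/2) ≈ 0.138846, sin(θ/2) ≈ 0.990314.
With a = amp(|0⟩) = -0.2693 and b = amp(|1⟩) = -0.963i:
new amp(|0⟩) = (0.138846 - 0.990314i)·a = (-0.03739 + 0.2667i)
new amp(|1⟩) = (0.138846 + 0.990314i)·b = (0.9537 - 0.1337i)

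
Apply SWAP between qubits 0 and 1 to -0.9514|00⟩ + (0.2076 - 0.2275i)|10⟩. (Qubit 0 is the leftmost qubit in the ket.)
-0.9514|00⟩ + (0.2076 - 0.2275i)|01⟩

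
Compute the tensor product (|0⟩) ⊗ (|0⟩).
|00⟩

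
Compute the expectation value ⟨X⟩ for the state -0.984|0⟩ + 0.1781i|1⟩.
0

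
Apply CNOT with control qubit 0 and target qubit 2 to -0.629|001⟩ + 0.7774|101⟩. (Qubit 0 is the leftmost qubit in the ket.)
-0.629|001⟩ + 0.7774|100⟩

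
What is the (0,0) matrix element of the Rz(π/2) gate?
(1/√2 - (1/√2)i)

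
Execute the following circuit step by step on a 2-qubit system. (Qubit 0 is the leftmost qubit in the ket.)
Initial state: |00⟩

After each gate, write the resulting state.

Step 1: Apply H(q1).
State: 1/√2|00⟩ + 1/√2|01⟩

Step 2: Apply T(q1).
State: 1/√2|00⟩ + (1/2 + (1/2)i)|01⟩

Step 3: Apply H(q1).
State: (0.8536 + (1/√8)i)|00⟩ + (0.1464 - (1/√8)i)|01⟩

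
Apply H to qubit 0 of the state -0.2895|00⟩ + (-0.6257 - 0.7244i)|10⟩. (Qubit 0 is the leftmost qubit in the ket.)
(-0.6471 - 0.5122i)|00⟩ + (0.2377 + 0.5122i)|10⟩

H on qubit 0 mixes each pair of kets that differ only in qubit 0: amplitudes (a, b) of (|…0…⟩, |…1…⟩) become ((a + b)/√2, (a − b)/√2). Kets absent from the input have amplitude 0.
(|00⟩, |10⟩): (a, b) = (-0.2895, (-0.6257 - 0.7244i)) → ((-0.6471 - 0.5122i), (0.2377 + 0.5122i))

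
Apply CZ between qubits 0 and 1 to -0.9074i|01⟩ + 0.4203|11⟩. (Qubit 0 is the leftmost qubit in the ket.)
-0.9074i|01⟩ - 0.4203|11⟩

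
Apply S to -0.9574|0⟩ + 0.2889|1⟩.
-0.9574|0⟩ + 0.2889i|1⟩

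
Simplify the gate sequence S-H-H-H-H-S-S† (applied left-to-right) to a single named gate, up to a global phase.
S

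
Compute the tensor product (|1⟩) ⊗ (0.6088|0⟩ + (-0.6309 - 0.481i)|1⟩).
0.6088|10⟩ + (-0.6309 - 0.481i)|11⟩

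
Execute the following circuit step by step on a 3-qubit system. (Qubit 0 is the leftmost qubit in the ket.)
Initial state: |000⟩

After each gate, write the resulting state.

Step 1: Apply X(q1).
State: |010⟩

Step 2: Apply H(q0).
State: 1/√2|010⟩ + 1/√2|110⟩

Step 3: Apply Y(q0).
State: -(1/√2)i|010⟩ + (1/√2)i|110⟩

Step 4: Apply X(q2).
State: -(1/√2)i|011⟩ + (1/√2)i|111⟩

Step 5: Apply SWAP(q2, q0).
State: -(1/√2)i|110⟩ + (1/√2)i|111⟩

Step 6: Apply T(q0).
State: (1/2 - (1/2)i)|110⟩ + (-1/2 + (1/2)i)|111⟩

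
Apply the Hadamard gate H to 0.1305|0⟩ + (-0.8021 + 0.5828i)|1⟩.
(-0.4749 + 0.4121i)|0⟩ + (0.6594 - 0.4121i)|1⟩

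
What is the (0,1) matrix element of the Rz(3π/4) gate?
0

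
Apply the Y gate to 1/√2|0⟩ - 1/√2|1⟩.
(1/√2)i|0⟩ + (1/√2)i|1⟩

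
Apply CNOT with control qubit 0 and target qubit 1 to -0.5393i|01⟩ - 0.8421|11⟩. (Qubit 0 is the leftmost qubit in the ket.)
-0.5393i|01⟩ - 0.8421|10⟩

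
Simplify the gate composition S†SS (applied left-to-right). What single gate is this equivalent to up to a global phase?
S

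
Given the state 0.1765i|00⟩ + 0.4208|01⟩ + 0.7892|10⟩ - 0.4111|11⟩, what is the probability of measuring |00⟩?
0.03115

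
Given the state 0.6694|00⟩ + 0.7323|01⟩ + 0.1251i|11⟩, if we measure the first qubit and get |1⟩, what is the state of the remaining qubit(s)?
i|1⟩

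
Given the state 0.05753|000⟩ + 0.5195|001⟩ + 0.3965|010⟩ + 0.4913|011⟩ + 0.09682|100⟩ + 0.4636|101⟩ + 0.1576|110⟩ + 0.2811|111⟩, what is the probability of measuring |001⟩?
0.2699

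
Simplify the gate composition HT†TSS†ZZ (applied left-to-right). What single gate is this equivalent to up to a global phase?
H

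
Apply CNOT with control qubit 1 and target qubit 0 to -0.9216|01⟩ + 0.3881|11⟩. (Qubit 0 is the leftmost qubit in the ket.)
0.3881|01⟩ - 0.9216|11⟩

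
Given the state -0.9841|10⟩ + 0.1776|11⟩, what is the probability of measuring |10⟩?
0.9685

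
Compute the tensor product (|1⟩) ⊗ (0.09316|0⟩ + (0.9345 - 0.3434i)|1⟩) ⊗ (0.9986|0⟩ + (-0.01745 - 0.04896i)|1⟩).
0.09303|100⟩ + (-0.001626 - 0.004561i)|101⟩ + (0.9332 - 0.3429i)|110⟩ + (-0.03312 - 0.03976i)|111⟩

amp(|b₁b₂…⟩) = product of the factor amplitudes for bits b₁, b₂, …; only kets whose every factor amplitude is nonzero survive.
|100⟩: (1)(0.09316)(0.9986) = 0.09303
|101⟩: (1)(0.09316)(-0.01745 - 0.04896i) = (-0.001626 - 0.004561i)
|110⟩: (1)(0.9345 - 0.3434i)(0.9986) = (0.9332 - 0.3429i)
|111⟩: (1)(0.9345 - 0.3434i)(-0.01745 - 0.04896i) = (-0.03312 - 0.03976i)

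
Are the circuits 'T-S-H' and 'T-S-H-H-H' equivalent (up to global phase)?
Yes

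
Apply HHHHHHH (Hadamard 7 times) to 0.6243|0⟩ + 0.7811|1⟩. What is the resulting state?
0.9938|0⟩ - 0.1109|1⟩

H² = I, so H^7 = H: a single Hadamard. With (a, b) = (0.6243, 0.7811), H gives ((a + b)/√2, (a − b)/√2) = (0.9938, -0.1109).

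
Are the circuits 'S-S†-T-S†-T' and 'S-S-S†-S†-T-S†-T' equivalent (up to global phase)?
Yes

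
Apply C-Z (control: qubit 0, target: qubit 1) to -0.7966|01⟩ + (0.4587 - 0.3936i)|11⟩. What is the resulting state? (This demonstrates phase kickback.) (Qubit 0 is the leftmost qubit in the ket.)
-0.7966|01⟩ + (-0.4587 + 0.3936i)|11⟩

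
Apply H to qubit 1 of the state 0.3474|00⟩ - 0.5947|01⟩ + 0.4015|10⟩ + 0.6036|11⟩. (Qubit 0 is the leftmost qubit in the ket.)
-0.1749|00⟩ + 0.6662|01⟩ + 0.7107|10⟩ - 0.1429|11⟩

H on qubit 1 mixes each pair of kets that differ only in qubit 1: amplitudes (a, b) of (|…0…⟩, |…1…⟩) become ((a + b)/√2, (a − b)/√2). Kets absent from the input have amplitude 0.
(|00⟩, |01⟩): (a, b) = (0.3474, -0.5947) → (-0.1749, 0.6662)
(|10⟩, |11⟩): (a, b) = (0.4015, 0.6036) → (0.7107, -0.1429)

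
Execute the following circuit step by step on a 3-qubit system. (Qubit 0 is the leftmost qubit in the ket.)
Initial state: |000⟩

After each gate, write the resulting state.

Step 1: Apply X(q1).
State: |010⟩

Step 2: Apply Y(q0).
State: i|110⟩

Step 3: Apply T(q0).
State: (-1/√2 + (1/√2)i)|110⟩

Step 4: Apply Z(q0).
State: (1/√2 - (1/√2)i)|110⟩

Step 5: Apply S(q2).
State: (1/√2 - (1/√2)i)|110⟩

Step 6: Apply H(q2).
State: (1/2 - (1/2)i)|110⟩ + (1/2 - (1/2)i)|111⟩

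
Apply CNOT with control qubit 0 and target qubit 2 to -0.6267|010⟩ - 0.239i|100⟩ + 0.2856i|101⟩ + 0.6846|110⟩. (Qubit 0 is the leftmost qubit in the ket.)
-0.6267|010⟩ + 0.2856i|100⟩ - 0.239i|101⟩ + 0.6846|111⟩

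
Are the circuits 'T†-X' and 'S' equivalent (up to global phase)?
No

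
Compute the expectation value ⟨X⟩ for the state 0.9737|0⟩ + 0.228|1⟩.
0.444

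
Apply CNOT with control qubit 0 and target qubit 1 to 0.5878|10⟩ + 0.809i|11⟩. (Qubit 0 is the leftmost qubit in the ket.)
0.809i|10⟩ + 0.5878|11⟩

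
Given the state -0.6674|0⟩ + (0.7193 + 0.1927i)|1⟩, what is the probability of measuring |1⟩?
0.5545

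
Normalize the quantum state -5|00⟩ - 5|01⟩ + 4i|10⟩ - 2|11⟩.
-0.5976|00⟩ - 0.5976|01⟩ + 0.4781i|10⟩ - 0.239|11⟩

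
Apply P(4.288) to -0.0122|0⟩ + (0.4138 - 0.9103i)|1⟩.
-0.0122|0⟩ + (-0.9999 - 0.002263i)|1⟩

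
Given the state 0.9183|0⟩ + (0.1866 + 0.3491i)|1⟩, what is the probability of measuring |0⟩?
0.8433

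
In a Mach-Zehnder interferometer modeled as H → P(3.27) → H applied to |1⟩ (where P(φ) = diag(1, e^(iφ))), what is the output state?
(0.9959 + 0.06403i)|0⟩ + (0.004116 - 0.06403i)|1⟩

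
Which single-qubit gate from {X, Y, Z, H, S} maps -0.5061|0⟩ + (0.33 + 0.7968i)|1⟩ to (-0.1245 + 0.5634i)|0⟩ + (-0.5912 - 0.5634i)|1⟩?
H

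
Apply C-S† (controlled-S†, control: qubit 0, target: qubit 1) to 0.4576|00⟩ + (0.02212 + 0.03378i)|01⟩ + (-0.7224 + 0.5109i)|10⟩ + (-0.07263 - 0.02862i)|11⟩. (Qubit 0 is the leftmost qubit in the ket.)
0.4576|00⟩ + (0.02212 + 0.03378i)|01⟩ + (-0.7224 + 0.5109i)|10⟩ + (-0.02862 + 0.07263i)|11⟩

C-S† leaves the control-|0⟩ kets |00⟩, |01⟩ unchanged and applies S† to qubit 1 on the control-|1⟩ pair (|10⟩, |11⟩).
S† = [[1, 0], [0, -i]].
With a = amp(|10⟩) = (-0.7224 + 0.5109i) and b = amp(|11⟩) = (-0.07263 - 0.02862i):
new amp(|10⟩) = (1)·a = (-0.7224 + 0.5109i)
new amp(|11⟩) = (-i)·b = (-0.02862 + 0.07263i)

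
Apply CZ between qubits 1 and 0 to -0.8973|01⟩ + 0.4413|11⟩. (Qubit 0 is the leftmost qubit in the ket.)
-0.8973|01⟩ - 0.4413|11⟩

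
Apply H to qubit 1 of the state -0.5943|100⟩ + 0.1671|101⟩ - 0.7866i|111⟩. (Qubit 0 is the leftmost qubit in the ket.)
-0.4202|100⟩ + (0.1182 - 0.5562i)|101⟩ - 0.4202|110⟩ + (0.1182 + 0.5562i)|111⟩

H on qubit 1 mixes each pair of kets that differ only in qubit 1: amplitudes (a, b) of (|…0…⟩, |…1…⟩) become ((a + b)/√2, (a − b)/√2). Kets absent from the input have amplitude 0.
(|100⟩, |110⟩): (a, b) = (-0.5943, 0) → (-0.4202, -0.4202)
(|101⟩, |111⟩): (a, b) = (0.1671, -0.7866i) → ((0.1182 - 0.5562i), (0.1182 + 0.5562i))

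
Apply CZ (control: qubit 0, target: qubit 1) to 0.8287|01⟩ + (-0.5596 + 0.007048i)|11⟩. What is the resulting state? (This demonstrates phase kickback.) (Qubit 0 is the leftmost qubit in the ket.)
0.8287|01⟩ + (0.5596 - 0.007048i)|11⟩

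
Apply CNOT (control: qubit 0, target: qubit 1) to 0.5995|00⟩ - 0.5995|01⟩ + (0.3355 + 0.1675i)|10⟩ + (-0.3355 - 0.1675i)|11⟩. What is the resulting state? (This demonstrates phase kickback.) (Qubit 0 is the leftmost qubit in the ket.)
0.5995|00⟩ - 0.5995|01⟩ + (-0.3355 - 0.1675i)|10⟩ + (0.3355 + 0.1675i)|11⟩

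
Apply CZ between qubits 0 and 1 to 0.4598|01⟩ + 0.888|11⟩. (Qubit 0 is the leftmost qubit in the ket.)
0.4598|01⟩ - 0.888|11⟩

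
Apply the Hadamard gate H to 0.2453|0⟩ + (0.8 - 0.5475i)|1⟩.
(0.7391 - 0.3871i)|0⟩ + (-0.3922 + 0.3871i)|1⟩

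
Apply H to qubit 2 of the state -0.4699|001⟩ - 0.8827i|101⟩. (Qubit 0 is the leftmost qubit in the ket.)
-0.3323|000⟩ + 0.3323|001⟩ - 0.6242i|100⟩ + 0.6242i|101⟩

H on qubit 2 mixes each pair of kets that differ only in qubit 2: amplitudes (a, b) of (|…0…⟩, |…1…⟩) become ((a + b)/√2, (a − b)/√2). Kets absent from the input have amplitude 0.
(|000⟩, |001⟩): (a, b) = (0, -0.4699) → (-0.3323, 0.3323)
(|100⟩, |101⟩): (a, b) = (0, -0.8827i) → (-0.6242i, 0.6242i)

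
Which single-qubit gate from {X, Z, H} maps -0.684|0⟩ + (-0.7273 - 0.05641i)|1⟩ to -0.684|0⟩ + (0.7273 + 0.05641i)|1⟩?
Z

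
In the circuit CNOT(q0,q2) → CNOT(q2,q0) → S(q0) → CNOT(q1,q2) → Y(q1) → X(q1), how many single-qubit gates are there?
3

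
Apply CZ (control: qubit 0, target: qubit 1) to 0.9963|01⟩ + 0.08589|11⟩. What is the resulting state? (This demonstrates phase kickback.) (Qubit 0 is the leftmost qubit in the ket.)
0.9963|01⟩ - 0.08589|11⟩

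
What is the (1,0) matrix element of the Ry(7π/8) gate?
0.9808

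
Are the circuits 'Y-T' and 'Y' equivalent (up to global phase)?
No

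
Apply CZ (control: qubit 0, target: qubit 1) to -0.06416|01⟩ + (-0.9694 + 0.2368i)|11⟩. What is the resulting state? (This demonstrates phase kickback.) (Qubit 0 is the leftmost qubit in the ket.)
-0.06416|01⟩ + (0.9694 - 0.2368i)|11⟩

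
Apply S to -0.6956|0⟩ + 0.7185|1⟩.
-0.6956|0⟩ + 0.7185i|1⟩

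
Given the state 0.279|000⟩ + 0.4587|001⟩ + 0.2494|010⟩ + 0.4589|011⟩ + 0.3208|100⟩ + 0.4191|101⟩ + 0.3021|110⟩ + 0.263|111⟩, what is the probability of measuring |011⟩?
0.2106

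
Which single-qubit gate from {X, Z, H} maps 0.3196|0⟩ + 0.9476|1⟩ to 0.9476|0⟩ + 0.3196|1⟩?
X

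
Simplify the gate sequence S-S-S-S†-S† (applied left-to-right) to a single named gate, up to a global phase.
S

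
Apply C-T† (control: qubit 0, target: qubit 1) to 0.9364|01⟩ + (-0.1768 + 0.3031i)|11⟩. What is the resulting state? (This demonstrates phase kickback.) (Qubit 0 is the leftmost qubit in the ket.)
0.9364|01⟩ + (0.08931 + 0.3393i)|11⟩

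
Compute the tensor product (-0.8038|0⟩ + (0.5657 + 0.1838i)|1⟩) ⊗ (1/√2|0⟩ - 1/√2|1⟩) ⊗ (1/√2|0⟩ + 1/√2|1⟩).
-0.4019|000⟩ - 0.4019|001⟩ + 0.4019|010⟩ + 0.4019|011⟩ + (0.2829 + 0.0919i)|100⟩ + (0.2829 + 0.0919i)|101⟩ + (-0.2829 - 0.0919i)|110⟩ + (-0.2829 - 0.0919i)|111⟩

amp(|b₁b₂…⟩) = product of the factor amplitudes for bits b₁, b₂, …; only kets whose every factor amplitude is nonzero survive.
|000⟩: (-0.8038)(1/√2)(1/√2) = -0.4019
|001⟩: (-0.8038)(1/√2)(1/√2) = -0.4019
|010⟩: (-0.8038)(-1/√2)(1/√2) = 0.4019
|011⟩: (-0.8038)(-1/√2)(1/√2) = 0.4019
|100⟩: (0.5657 + 0.1838i)(1/√2)(1/√2) = (0.2829 + 0.0919i)
|101⟩: (0.5657 + 0.1838i)(1/√2)(1/√2) = (0.2829 + 0.0919i)
|110⟩: (0.5657 + 0.1838i)(-1/√2)(1/√2) = (-0.2829 - 0.0919i)
|111⟩: (0.5657 + 0.1838i)(-1/√2)(1/√2) = (-0.2829 - 0.0919i)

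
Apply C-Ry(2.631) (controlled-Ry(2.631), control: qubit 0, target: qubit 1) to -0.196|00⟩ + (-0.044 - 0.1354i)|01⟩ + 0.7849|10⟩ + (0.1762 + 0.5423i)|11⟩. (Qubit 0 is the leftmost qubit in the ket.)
-0.196|00⟩ + (-0.044 - 0.1354i)|01⟩ + (0.02772 - 0.5247i)|10⟩ + (0.804 + 0.1369i)|11⟩

C-Ry(2.631) leaves the control-|0⟩ kets |00⟩, |01⟩ unchanged and applies Ry(2.631) to qubit 1 on the control-|1⟩ pair (|10⟩, |11⟩).
Ry(2.631) = [[cos(θ/2), −sin(θ/2)], [sin(θ/2), cos(θ/2)]]; θ = 2.631, cos(θ/2) ≈ 0.252532, sin(θ/2) ≈ 0.967589.
With a = amp(|10⟩) = 0.7849 and b = amp(|11⟩) = (0.1762 + 0.5423i):
new amp(|10⟩) = (0.252532)·a + (-0.967589)·b = (0.02772 - 0.5247i)
new amp(|11⟩) = (0.967589)·a + (0.252532)·b = (0.804 + 0.1369i)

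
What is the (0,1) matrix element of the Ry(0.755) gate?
-0.3686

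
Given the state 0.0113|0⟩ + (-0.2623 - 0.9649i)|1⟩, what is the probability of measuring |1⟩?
0.9998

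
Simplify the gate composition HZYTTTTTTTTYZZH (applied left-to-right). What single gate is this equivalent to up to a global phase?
X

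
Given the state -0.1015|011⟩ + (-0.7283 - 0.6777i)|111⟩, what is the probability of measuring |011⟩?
0.0103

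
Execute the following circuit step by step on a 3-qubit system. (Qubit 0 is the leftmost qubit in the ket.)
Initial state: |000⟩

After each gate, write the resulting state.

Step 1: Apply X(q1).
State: |010⟩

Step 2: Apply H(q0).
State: 1/√2|010⟩ + 1/√2|110⟩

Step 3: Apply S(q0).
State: 1/√2|010⟩ + (1/√2)i|110⟩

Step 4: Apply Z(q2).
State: 1/√2|010⟩ + (1/√2)i|110⟩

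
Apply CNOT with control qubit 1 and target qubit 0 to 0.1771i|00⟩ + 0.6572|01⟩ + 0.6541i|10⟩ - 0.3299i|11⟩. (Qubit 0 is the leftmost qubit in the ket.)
0.1771i|00⟩ - 0.3299i|01⟩ + 0.6541i|10⟩ + 0.6572|11⟩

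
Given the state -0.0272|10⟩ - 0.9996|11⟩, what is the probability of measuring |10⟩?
0.0007398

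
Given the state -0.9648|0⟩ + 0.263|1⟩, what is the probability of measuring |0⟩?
0.9308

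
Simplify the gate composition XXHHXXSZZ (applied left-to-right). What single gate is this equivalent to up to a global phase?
S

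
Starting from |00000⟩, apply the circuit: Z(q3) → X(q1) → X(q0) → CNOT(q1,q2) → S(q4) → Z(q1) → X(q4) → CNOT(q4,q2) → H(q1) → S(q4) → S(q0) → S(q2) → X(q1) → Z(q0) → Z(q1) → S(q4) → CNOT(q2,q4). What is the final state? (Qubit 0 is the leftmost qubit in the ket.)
(1/√2)i|10001⟩ + (1/√2)i|11001⟩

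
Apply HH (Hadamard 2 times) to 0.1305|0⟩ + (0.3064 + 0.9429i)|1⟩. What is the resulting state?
0.1305|0⟩ + (0.3064 + 0.9429i)|1⟩

H² = I, so an even number of Hadamards cancels: H^2 = I and the state is unchanged.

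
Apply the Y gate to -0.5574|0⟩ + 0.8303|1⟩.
-0.8303i|0⟩ - 0.5574i|1⟩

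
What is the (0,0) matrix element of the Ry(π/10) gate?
0.9877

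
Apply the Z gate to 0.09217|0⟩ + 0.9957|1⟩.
0.09217|0⟩ - 0.9957|1⟩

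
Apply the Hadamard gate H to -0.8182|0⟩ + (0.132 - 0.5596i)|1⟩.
(-0.4852 - 0.3957i)|0⟩ + (-0.6719 + 0.3957i)|1⟩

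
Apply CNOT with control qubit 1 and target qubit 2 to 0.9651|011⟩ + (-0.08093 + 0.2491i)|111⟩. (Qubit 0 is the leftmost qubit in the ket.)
0.9651|010⟩ + (-0.08093 + 0.2491i)|110⟩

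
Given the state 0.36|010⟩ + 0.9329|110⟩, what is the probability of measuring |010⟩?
0.1296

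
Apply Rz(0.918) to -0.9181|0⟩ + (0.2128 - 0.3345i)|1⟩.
(-0.8231 + 0.4068i)|0⟩ + (0.339 - 0.2056i)|1⟩

Rz(0.918) = [[e^(−iθ/2), 0], [0, e^(iθ/2)]] with e^(±iθ/2) = cos(θ/2) ± i·sin(θ/2); θ = 0.918, cos(θ/2) ≈ 0.896496, sin(θ/2) ≈ 0.443052.
With a = amp(|0⟩) = -0.9181 and b = amp(|1⟩) = (0.2128 - 0.3345i):
new amp(|0⟩) = (0.896496 - 0.443052i)·a = (-0.8231 + 0.4068i)
new amp(|1⟩) = (0.896496 + 0.443052i)·b = (0.339 - 0.2056i)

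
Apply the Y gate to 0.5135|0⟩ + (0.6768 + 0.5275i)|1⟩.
(0.5275 - 0.6768i)|0⟩ + 0.5135i|1⟩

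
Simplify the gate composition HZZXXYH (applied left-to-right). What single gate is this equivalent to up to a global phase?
Y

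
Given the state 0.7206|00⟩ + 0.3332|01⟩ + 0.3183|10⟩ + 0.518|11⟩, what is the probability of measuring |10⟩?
0.1013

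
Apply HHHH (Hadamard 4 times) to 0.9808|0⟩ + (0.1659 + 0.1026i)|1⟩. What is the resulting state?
0.9808|0⟩ + (0.1659 + 0.1026i)|1⟩

H² = I, so an even number of Hadamards cancels: H^4 = I and the state is unchanged.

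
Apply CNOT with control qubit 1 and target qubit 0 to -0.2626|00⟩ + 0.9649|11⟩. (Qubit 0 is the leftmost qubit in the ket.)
-0.2626|00⟩ + 0.9649|01⟩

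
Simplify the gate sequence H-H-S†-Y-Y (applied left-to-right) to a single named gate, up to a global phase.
S†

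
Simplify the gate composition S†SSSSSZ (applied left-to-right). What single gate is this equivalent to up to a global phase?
Z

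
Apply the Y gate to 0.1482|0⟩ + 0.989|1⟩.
-0.989i|0⟩ + 0.1482i|1⟩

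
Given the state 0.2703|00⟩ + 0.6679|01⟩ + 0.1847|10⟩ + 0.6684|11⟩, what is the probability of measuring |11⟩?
0.4468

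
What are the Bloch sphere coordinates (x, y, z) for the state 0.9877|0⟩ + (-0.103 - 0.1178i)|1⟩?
(-0.2035, -0.2327, 0.9511)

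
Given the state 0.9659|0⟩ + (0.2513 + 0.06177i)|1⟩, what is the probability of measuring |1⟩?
0.06697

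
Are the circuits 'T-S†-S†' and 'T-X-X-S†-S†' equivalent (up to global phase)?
Yes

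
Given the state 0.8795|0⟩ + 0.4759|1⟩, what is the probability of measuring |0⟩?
0.7735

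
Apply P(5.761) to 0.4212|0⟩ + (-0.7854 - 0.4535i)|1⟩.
0.4212|0⟩ + (-0.9069 - 0.001324i)|1⟩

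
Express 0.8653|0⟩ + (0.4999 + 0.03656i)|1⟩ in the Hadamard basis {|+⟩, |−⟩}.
(0.9653 + 0.02585i)|+⟩ + (0.2584 - 0.02585i)|−⟩

With |ψ⟩ = α|0⟩ + β|1⟩, the Hadamard-basis coefficients are ⟨+|ψ⟩ = (α + β)/√2 and ⟨−|ψ⟩ = (α − β)/√2.
Here α = 0.8653, β = (0.4999 + 0.03656i): (α + β)/√2 = (0.9653 + 0.02585i), (α − β)/√2 = (0.2584 - 0.02585i).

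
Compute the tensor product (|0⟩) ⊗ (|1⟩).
|01⟩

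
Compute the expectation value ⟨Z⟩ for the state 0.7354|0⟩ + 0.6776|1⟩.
0.08167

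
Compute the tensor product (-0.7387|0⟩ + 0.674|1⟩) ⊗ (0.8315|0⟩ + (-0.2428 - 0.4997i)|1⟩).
-0.6142|00⟩ + (0.1794 + 0.3691i)|01⟩ + 0.5604|10⟩ + (-0.1636 - 0.3368i)|11⟩

amp(|b₁b₂…⟩) = product of the factor amplitudes for bits b₁, b₂, …; only kets whose every factor amplitude is nonzero survive.
|00⟩: (-0.7387)(0.8315) = -0.6142
|01⟩: (-0.7387)(-0.2428 - 0.4997i) = (0.1794 + 0.3691i)
|10⟩: (0.674)(0.8315) = 0.5604
|11⟩: (0.674)(-0.2428 - 0.4997i) = (-0.1636 - 0.3368i)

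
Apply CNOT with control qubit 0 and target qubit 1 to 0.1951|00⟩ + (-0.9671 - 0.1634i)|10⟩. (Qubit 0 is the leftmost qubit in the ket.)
0.1951|00⟩ + (-0.9671 - 0.1634i)|11⟩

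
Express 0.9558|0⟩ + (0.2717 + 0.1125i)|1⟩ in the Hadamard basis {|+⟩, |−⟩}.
(0.868 + 0.07955i)|+⟩ + (0.4837 - 0.07955i)|−⟩

With |ψ⟩ = α|0⟩ + β|1⟩, the Hadamard-basis coefficients are ⟨+|ψ⟩ = (α + β)/√2 and ⟨−|ψ⟩ = (α − β)/√2.
Here α = 0.9558, β = (0.2717 + 0.1125i): (α + β)/√2 = (0.868 + 0.07955i), (α − β)/√2 = (0.4837 - 0.07955i).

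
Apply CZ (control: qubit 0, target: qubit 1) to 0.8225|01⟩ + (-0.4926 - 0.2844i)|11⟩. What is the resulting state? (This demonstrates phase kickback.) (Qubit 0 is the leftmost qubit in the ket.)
0.8225|01⟩ + (0.4926 + 0.2844i)|11⟩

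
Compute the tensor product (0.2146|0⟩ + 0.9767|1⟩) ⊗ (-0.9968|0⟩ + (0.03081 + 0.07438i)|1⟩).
-0.2139|00⟩ + (0.006612 + 0.01596i)|01⟩ - 0.9736|10⟩ + (0.03009 + 0.07265i)|11⟩

amp(|b₁b₂…⟩) = product of the factor amplitudes for bits b₁, b₂, …; only kets whose every factor amplitude is nonzero survive.
|00⟩: (0.2146)(-0.9968) = -0.2139
|01⟩: (0.2146)(0.03081 + 0.07438i) = (0.006612 + 0.01596i)
|10⟩: (0.9767)(-0.9968) = -0.9736
|11⟩: (0.9767)(0.03081 + 0.07438i) = (0.03009 + 0.07265i)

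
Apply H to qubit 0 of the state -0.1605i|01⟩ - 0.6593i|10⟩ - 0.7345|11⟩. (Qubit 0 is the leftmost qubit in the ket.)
-0.4662i|00⟩ + (-0.5194 - 0.1135i)|01⟩ + 0.4662i|10⟩ + (0.5194 - 0.1135i)|11⟩

H on qubit 0 mixes each pair of kets that differ only in qubit 0: amplitudes (a, b) of (|…0…⟩, |…1…⟩) become ((a + b)/√2, (a − b)/√2). Kets absent from the input have amplitude 0.
(|00⟩, |10⟩): (a, b) = (0, -0.6593i) → (-0.4662i, 0.4662i)
(|01⟩, |11⟩): (a, b) = (-0.1605i, -0.7345) → ((-0.5194 - 0.1135i), (0.5194 - 0.1135i))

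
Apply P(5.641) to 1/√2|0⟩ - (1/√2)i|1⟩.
1/√2|0⟩ + (-0.4235 - 0.5662i)|1⟩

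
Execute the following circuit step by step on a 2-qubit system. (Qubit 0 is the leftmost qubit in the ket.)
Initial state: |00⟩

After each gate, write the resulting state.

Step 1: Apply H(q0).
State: 1/√2|00⟩ + 1/√2|10⟩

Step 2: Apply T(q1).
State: 1/√2|00⟩ + 1/√2|10⟩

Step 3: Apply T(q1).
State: 1/√2|00⟩ + 1/√2|10⟩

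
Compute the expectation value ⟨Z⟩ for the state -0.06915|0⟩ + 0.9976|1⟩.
-0.9904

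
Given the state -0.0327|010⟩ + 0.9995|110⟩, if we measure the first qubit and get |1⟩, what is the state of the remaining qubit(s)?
|10⟩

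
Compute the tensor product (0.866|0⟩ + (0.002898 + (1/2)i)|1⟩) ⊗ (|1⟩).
0.866|01⟩ + (0.002898 + (1/2)i)|11⟩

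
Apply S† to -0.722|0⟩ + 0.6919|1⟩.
-0.722|0⟩ - 0.6919i|1⟩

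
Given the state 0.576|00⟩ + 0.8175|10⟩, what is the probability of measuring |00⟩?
0.3318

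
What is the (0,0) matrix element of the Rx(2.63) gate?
0.253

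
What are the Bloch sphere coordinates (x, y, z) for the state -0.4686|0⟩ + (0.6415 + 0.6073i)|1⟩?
(-0.6012, -0.5692, -0.5607)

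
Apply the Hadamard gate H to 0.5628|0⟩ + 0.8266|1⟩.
0.9825|0⟩ - 0.1865|1⟩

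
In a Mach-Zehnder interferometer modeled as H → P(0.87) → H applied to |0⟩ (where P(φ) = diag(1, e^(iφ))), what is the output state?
(0.8224 + 0.3822i)|0⟩ + (0.1776 - 0.3822i)|1⟩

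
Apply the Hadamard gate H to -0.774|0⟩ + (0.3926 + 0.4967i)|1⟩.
(-0.2697 + 0.3512i)|0⟩ + (-0.8249 - 0.3512i)|1⟩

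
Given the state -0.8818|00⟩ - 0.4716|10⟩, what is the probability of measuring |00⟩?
0.7776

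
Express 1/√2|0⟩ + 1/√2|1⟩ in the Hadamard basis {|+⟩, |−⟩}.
|+⟩

With |ψ⟩ = α|0⟩ + β|1⟩, the Hadamard-basis coefficients are ⟨+|ψ⟩ = (α + β)/√2 and ⟨−|ψ⟩ = (α − β)/√2.
Here α = 1/√2, β = 1/√2: (α + β)/√2 = 1, (α − β)/√2 = 0.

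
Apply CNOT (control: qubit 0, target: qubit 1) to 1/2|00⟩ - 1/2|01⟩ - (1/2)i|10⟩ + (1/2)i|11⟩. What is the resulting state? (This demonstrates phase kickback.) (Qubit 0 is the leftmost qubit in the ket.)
1/2|00⟩ - 1/2|01⟩ + (1/2)i|10⟩ - (1/2)i|11⟩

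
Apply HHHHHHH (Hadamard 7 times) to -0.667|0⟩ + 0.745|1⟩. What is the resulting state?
0.05515|0⟩ - 0.9984|1⟩

H² = I, so H^7 = H: a single Hadamard. With (a, b) = (-0.667, 0.745), H gives ((a + b)/√2, (a − b)/√2) = (0.05515, -0.9984).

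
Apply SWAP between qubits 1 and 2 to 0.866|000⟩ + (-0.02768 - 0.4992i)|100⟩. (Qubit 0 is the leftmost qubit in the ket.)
0.866|000⟩ + (-0.02768 - 0.4992i)|100⟩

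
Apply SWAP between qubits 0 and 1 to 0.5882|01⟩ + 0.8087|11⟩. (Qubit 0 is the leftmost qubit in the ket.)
0.5882|10⟩ + 0.8087|11⟩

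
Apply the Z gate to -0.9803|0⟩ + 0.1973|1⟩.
-0.9803|0⟩ - 0.1973|1⟩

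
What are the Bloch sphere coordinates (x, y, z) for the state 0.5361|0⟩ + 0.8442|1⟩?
(0.9052, 0, -0.4253)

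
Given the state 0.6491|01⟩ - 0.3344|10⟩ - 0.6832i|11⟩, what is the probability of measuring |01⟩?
0.4213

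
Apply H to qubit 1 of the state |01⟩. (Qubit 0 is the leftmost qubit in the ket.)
1/√2|00⟩ - 1/√2|01⟩

H on qubit 1 mixes each pair of kets that differ only in qubit 1: amplitudes (a, b) of (|…0…⟩, |…1…⟩) become ((a + b)/√2, (a − b)/√2). Kets absent from the input have amplitude 0.
(|00⟩, |01⟩): (a, b) = (0, 1) → (1/√2, -1/√2)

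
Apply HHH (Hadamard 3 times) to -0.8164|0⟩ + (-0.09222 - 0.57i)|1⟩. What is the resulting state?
(-0.6425 - 0.4031i)|0⟩ + (-0.5121 + 0.4031i)|1⟩

H² = I, so H^3 = H: a single Hadamard. With (a, b) = (-0.8164, (-0.09222 - 0.57i)), H gives ((a + b)/√2, (a − b)/√2) = ((-0.6425 - 0.4031i), (-0.5121 + 0.4031i)).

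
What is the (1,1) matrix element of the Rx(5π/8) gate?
0.5556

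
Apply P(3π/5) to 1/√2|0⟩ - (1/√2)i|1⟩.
1/√2|0⟩ + (0.6725 + 0.2185i)|1⟩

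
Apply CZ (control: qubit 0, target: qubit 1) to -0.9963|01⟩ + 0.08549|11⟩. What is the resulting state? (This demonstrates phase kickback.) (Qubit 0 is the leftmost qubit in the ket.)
-0.9963|01⟩ - 0.08549|11⟩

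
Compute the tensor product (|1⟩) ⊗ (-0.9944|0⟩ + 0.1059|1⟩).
-0.9944|10⟩ + 0.1059|11⟩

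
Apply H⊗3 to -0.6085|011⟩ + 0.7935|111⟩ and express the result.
0.06541|000⟩ - 0.06541|001⟩ - 0.06541|010⟩ + 0.06541|011⟩ - 0.4957|100⟩ + 0.4957|101⟩ + 0.4957|110⟩ - 0.4957|111⟩

H⊗3 gives amp(|y⟩) = (1/2√2) Σ_x (−1)^(x·y) amp(|x⟩), where x·y is the number of positions in which both x and y have a 1.
|000⟩: (-0.6085 + 0.7935)/(2√2) = 0.06541
|001⟩: (0.6085 - 0.7935)/(2√2) = -0.06541
|010⟩: (0.6085 - 0.7935)/(2√2) = -0.06541
|011⟩: (-0.6085 + 0.7935)/(2√2) = 0.06541
|100⟩: (-0.6085 - 0.7935)/(2√2) = -0.4957
|101⟩: (0.6085 + 0.7935)/(2√2) = 0.4957
|110⟩: (0.6085 + 0.7935)/(2√2) = 0.4957
|111⟩: (-0.6085 - 0.7935)/(2√2) = -0.4957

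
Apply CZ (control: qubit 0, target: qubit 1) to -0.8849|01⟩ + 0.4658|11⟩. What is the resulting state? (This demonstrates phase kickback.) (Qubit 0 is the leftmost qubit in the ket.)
-0.8849|01⟩ - 0.4658|11⟩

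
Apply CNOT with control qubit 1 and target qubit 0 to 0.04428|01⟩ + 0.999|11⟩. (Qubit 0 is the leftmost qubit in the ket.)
0.999|01⟩ + 0.04428|11⟩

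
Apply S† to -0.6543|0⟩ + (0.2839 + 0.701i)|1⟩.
-0.6543|0⟩ + (0.701 - 0.2839i)|1⟩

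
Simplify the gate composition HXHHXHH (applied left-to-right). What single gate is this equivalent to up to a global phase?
H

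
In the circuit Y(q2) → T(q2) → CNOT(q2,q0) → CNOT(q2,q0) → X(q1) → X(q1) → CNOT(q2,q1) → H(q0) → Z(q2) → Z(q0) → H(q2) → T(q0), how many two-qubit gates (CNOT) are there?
3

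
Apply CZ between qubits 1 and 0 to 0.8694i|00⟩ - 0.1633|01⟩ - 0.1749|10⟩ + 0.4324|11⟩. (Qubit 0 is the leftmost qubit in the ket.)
0.8694i|00⟩ - 0.1633|01⟩ - 0.1749|10⟩ - 0.4324|11⟩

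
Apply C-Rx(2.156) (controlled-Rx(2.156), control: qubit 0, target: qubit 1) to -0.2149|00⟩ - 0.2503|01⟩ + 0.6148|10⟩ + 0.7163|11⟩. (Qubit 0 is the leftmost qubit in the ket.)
-0.2149|00⟩ - 0.2503|01⟩ + (0.2909 - 0.6311i)|10⟩ + (0.3389 - 0.5416i)|11⟩

C-Rx(2.156) leaves the control-|0⟩ kets |00⟩, |01⟩ unchanged and applies Rx(2.156) to qubit 1 on the control-|1⟩ pair (|10⟩, |11⟩).
Rx(2.156) = [[cos(θ/2), −i·sin(θ/2)], [−i·sin(θ/2), cos(θ/2)]]; θ = 2.156, cos(θ/2) ≈ 0.473091, sin(θ/2) ≈ 0.881013.
With a = amp(|10⟩) = 0.6148 and b = amp(|11⟩) = 0.7163:
new amp(|10⟩) = (0.473091)·a + (-0.881013i)·b = (0.2909 - 0.6311i)
new amp(|11⟩) = (-0.881013i)·a + (0.473091)·b = (0.3389 - 0.5416i)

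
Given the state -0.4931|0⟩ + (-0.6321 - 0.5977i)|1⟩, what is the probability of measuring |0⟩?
0.2431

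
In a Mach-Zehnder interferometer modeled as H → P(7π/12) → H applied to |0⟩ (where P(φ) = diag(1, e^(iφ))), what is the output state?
(0.3706 + 0.483i)|0⟩ + (0.6294 - 0.483i)|1⟩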